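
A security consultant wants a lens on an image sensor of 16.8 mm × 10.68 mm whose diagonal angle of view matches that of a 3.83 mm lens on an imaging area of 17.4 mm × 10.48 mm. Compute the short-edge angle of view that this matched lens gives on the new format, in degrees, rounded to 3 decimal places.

Sensor diagonal = √(17.4² + 10.48²) = √412.5904 ≈ 20.3123 mm.
Sensor diagonal = √(16.8² + 10.68²) = √396.3024 ≈ 19.9073 mm.
Equal diagonal AOV ⇒ f₂ = f₁ · 19.9073/20.3123 = 3.83 × 0.98006 ≈ 3.7536 mm.
Short-edge AOV on the new format = 2·arctan(10.68 / (2 × 3.7536)) = 2·arctan(1.42262) ≈ 109.7910°.

109.791°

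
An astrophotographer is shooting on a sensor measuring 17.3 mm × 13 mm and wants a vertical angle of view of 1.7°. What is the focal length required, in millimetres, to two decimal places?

From α = 2·arctan(h/2f) we get f = h / (2·tan(α/2)).
With h = 13 mm and α/2 = 0.85°, tan(α/2) ≈ 0.01484, so f ≈ 13 / 0.02967 ≈ 438.1121 mm.

438.11 mm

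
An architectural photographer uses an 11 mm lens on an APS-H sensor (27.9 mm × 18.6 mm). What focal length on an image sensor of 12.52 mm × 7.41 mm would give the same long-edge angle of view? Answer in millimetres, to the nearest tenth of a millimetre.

Equal angle of view means equal width/f ratio, so f₂ = f₁ · (width₂/width₁) = 11 × 12.52/27.9.
f₂ = 11 × 0.44875 ≈ 4.936 mm.

4.9 mm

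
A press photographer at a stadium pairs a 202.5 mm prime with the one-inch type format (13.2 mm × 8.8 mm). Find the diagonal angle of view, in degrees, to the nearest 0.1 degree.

Sensor diagonal = √(13.2² + 8.8²) = √251.6800 ≈ 15.8644 mm.
Angle of view α = 2·arctan(d/2f) with d = 15.8644 mm and f = 202.5 mm.
d/2f = 0.03917; arctan(0.03917) ≈ 2.2432°, so α ≈ 4.4864°.

4.5°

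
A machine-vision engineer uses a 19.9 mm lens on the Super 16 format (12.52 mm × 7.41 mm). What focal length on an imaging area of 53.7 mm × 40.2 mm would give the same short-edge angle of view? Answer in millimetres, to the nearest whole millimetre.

108 mm

Equal angle of view means equal height/f ratio, so f₂ = f₁ · (height₂/height₁) = 19.9 × 40.2/7.41.
f₂ = 19.9 × 5.42510 ≈ 107.960 mm.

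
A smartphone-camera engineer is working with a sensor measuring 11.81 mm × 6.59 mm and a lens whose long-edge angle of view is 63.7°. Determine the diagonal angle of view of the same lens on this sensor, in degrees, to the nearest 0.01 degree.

70.86°

From the long-edge AOV: f = 11.81 / (2·tan(31.85°)) = 11.81 / 1.24247 ≈ 9.5053 mm.
Sensor diagonal = √(11.81² + 6.59²) = √182.9042 ≈ 13.5242 mm.
Diagonal AOV = 2·arctan(13.5242 / (2 × 9.5053)) = 2·arctan(0.71141) ≈ 70.8566°.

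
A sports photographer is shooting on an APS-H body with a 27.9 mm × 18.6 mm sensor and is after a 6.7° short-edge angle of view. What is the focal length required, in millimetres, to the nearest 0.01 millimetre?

From α = 2·arctan(h/2f) we get f = h / (2·tan(α/2)).
With h = 18.6 mm and α/2 = 3.35°, tan(α/2) ≈ 0.05854, so f ≈ 18.6 / 0.11707 ≈ 158.8786 mm.

158.88 mm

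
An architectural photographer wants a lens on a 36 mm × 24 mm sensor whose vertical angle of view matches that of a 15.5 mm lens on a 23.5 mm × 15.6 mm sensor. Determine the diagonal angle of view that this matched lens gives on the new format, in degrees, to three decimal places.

Equal vertical AOV ⇒ f₂ = f₁ · 24/15.6 = 15.5 × 1.53846 ≈ 23.8462 mm.
Sensor diagonal = √(36² + 24²) = √1872.0000 ≈ 43.2666 mm.
Diagonal AOV on the new format = 2·arctan(43.2666 / (2 × 23.8462)) = 2·arctan(0.90720) ≈ 84.4288°.

84.429°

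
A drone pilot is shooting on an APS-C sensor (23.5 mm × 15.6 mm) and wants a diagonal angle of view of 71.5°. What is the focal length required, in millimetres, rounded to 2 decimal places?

19.59 mm

Sensor diagonal = √(23.5² + 15.6²) = √795.6100 ≈ 28.2066 mm.
From α = 2·arctan(d/2f) we get f = d / (2·tan(α/2)).
With d = 28.2066 mm and α/2 = 35.75°, tan(α/2) ≈ 0.71990, so f ≈ 28.2066 / 1.43979 ≈ 19.5907 mm.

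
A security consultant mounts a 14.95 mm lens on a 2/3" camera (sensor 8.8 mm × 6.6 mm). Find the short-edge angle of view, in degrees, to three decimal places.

24.895°

Angle of view α = 2·arctan(h/2f) with h = 6.6 mm and f = 14.95 mm.
h/2f = 0.22074; arctan(0.22074) ≈ 12.4476°, so α ≈ 24.8952°.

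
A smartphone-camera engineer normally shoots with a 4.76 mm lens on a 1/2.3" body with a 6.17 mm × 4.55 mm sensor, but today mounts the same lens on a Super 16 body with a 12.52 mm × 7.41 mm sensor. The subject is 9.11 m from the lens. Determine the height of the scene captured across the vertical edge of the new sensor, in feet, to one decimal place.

The focal length stays 4.76 mm; the relevant sensor dimension is now h = 7.41 mm. Object distance dₒ = 9.11 m = 9110 mm.
Thin-lens field height W = h·(dₒ − f)/f = 7.41 × (9110 − 4.76)/4.76 ≈ 14174.334 mm = 14174.334/304.8 ft = 46.5037 ft.

46.5 ft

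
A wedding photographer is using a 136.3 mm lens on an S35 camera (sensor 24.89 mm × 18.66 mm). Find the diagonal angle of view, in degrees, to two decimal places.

Sensor diagonal = √(24.89² + 18.66²) = √967.7077 ≈ 31.1080 mm.
Angle of view α = 2·arctan(d/2f) with d = 31.1080 mm and f = 136.3 mm.
d/2f = 0.11412; arctan(0.11412) ≈ 6.5102°, so α ≈ 13.0204°.

13.02°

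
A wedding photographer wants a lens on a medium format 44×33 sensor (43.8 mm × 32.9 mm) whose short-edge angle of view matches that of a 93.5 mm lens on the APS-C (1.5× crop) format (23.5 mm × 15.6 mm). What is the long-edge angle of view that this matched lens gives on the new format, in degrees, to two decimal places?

12.67°

Equal short-edge AOV ⇒ f₂ = f₁ · 32.9/15.6 = 93.5 × 2.10897 ≈ 197.1891 mm.
Long-edge AOV on the new format = 2·arctan(43.8 / (2 × 197.1891)) = 2·arctan(0.11106) ≈ 12.6747°.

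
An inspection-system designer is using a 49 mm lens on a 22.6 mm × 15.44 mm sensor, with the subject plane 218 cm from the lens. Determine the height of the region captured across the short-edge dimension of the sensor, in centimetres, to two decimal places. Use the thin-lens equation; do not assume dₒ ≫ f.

67.15 cm

dₒ: 218 cm = 2180 mm.
Similar triangles through the lens centre give W/dₒ = h/dᵢ; with 1/f = 1/dₒ + 1/dᵢ this gives W = h·(dₒ − f)/f.
W = 15.44 mm × (2180 − 49) / 49 = 15.44 × 43.4898 ≈ 671.482 mm = 67.1482 cm.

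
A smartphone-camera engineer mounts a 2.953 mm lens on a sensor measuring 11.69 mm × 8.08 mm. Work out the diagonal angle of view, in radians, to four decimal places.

Sensor diagonal = √(11.69² + 8.08²) = √201.9425 ≈ 14.2106 mm.
Angle of view α = 2·arctan(d/2f) with d = 14.2106 mm and f = 2.953 mm.
d/2f = 2.40614; arctan(2.40614) ≈ 1.1769 rad, so α ≈ 2.3538 rad.

2.3538 rad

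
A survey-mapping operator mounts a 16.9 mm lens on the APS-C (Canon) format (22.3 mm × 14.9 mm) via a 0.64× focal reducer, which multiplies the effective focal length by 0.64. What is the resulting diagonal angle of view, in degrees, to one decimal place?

102.2°

Effective focal length f = 16.9 × 0.64 = 10.816 mm.
Sensor diagonal = √(22.3² + 14.9²) = √719.3000 ≈ 26.8198 mm.
α = 2·arctan(26.820 / (2 × 10.816)) = 2·arctan(1.23982) ≈ 102.2228°.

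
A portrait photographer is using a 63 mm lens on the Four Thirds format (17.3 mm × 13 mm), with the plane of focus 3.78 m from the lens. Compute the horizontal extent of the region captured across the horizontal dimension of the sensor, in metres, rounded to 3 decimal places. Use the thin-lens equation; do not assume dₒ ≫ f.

1.021 m

dₒ: 3.78 m = 3780 mm.
Similar triangles through the lens centre give W/dₒ = w/dᵢ; with 1/f = 1/dₒ + 1/dᵢ this gives W = w·(dₒ − f)/f.
W = 17.3 mm × (3780 − 63) / 63 = 17.3 × 59.0000 ≈ 1020.700 mm = 1.0207 m.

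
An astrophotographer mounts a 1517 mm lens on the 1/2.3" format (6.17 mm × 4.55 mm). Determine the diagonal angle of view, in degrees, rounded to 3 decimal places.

Sensor diagonal = √(6.17² + 4.55²) = √58.7714 ≈ 7.6663 mm.
Angle of view α = 2·arctan(d/2f) with d = 7.6663 mm and f = 1517 mm.
d/2f = 0.00253; arctan(0.00253) ≈ 0.1448°, so α ≈ 0.2895°.

0.290°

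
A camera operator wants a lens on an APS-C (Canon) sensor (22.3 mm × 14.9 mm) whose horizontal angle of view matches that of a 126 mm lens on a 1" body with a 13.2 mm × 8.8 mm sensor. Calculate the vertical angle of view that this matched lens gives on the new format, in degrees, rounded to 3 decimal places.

4.009°

Equal horizontal AOV ⇒ f₂ = f₁ · 22.3/13.2 = 126 × 1.68939 ≈ 212.8636 mm.
Vertical AOV on the new format = 2·arctan(14.9 / (2 × 212.8636)) = 2·arctan(0.03500) ≈ 4.0089°.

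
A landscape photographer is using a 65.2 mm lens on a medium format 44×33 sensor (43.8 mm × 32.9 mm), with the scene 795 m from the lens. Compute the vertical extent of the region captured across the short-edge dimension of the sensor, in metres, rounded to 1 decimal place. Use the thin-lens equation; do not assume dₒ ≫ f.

401.1 m

dₒ: 795 m = 795000 mm.
Similar triangles through the lens centre give W/dₒ = h/dᵢ; with 1/f = 1/dₒ + 1/dᵢ this gives W = h·(dₒ − f)/f.
W = 32.9 mm × (795000 − 65.2) / 65.2 = 32.9 × 12192.2515 ≈ 401125.075 mm = 401.125 m.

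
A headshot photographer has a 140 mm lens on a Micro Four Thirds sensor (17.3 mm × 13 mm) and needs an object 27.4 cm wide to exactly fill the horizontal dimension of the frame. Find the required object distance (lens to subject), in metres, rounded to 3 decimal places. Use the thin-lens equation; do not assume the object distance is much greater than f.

W: 27.4 cm = 274 mm.
Magnification m = w/W = dᵢ/dₒ; combined with 1/f = 1/dₒ + 1/dᵢ this gives dₒ = f·(1 + W/w).
dₒ = 140 mm × (1 + 274/17.3) = 140 × 16.8382 ≈ 2357.341 mm = 2.35734 m.

2.357 m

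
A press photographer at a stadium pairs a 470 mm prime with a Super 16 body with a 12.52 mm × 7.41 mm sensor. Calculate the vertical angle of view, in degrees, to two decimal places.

Angle of view α = 2·arctan(h/2f) with h = 7.41 mm and f = 470 mm.
h/2f = 0.00788; arctan(0.00788) ≈ 0.4517°, so α ≈ 0.9033°.

0.90°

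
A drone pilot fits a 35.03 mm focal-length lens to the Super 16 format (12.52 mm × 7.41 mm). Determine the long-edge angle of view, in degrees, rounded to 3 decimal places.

20.264°

Angle of view α = 2·arctan(w/2f) with w = 12.52 mm and f = 35.03 mm.
w/2f = 0.17870; arctan(0.17870) ≈ 10.1320°, so α ≈ 20.2641°.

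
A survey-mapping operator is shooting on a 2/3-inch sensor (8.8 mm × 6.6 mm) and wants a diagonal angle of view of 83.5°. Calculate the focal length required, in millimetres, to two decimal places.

Sensor diagonal = √(8.8² + 6.6²) = √121.0000 ≈ 11.0000 mm.
From α = 2·arctan(d/2f) we get f = d / (2·tan(α/2)).
With d = 11.0000 mm and α/2 = 41.75°, tan(α/2) ≈ 0.89253, so f ≈ 11.0000 / 1.78507 ≈ 6.1622 mm.

6.16 mm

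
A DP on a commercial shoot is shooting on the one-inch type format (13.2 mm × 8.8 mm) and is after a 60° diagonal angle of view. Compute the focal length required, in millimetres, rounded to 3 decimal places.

13.739 mm

Sensor diagonal = √(13.2² + 8.8²) = √251.6800 ≈ 15.8644 mm.
From α = 2·arctan(d/2f) we get f = d / (2·tan(α/2)).
With d = 15.8644 mm and α/2 = 30°, tan(α/2) ≈ 0.57735, so f ≈ 15.8644 / 1.15470 ≈ 13.7390 mm.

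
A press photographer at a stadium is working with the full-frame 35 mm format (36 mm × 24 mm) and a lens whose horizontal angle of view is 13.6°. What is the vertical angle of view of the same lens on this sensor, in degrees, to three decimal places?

From the horizontal AOV: f = 36 / (2·tan(6.8°)) = 36 / 0.23849 ≈ 150.9525 mm.
Vertical AOV = 2·arctan(24 / (2 × 150.9525)) = 2·arctan(0.07950) ≈ 9.0904°.

9.090°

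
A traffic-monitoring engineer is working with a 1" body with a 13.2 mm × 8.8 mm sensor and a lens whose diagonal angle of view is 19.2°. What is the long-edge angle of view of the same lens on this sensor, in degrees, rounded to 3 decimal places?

Sensor diagonal = √(13.2² + 8.8²) = √251.6800 ≈ 15.8644 mm.
From the diagonal AOV: f = 15.8644 / (2·tan(9.6°)) = 15.8644 / 0.33827 ≈ 46.8981 mm.
Long-edge AOV = 2·arctan(13.2 / (2 × 46.8981)) = 2·arctan(0.14073) ≈ 16.0213°.

16.021°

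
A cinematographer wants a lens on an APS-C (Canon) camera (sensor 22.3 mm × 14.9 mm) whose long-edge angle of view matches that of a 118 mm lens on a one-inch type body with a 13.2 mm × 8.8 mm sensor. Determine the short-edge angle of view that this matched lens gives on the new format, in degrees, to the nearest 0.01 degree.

Equal long-edge AOV ⇒ f₂ = f₁ · 22.3/13.2 = 118 × 1.68939 ≈ 199.3485 mm.
Short-edge AOV on the new format = 2·arctan(14.9 / (2 × 199.3485)) = 2·arctan(0.03737) ≈ 4.2805°.

4.28°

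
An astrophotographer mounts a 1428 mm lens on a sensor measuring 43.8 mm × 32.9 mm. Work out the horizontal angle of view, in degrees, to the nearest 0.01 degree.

1.76°

Angle of view α = 2·arctan(w/2f) with w = 43.8 mm and f = 1428 mm.
w/2f = 0.01534; arctan(0.01534) ≈ 0.8786°, so α ≈ 1.7573°.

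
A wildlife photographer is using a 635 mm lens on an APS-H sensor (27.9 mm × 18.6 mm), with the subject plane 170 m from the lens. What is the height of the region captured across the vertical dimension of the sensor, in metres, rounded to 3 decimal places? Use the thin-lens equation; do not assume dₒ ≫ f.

dₒ: 170 m = 170000 mm.
Similar triangles through the lens centre give W/dₒ = h/dᵢ; with 1/f = 1/dₒ + 1/dᵢ this gives W = h·(dₒ − f)/f.
W = 18.6 mm × (170000 − 635) / 635 = 18.6 × 266.7165 ≈ 4960.928 mm = 4.96093 m.

4.961 m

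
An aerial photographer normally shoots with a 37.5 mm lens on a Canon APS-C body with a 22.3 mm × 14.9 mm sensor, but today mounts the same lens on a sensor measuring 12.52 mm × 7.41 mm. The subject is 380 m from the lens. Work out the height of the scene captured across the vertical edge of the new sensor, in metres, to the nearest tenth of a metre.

75.1 m

The focal length stays 37.5 mm; the relevant sensor dimension is now h = 7.41 mm. Object distance dₒ = 380 m = 380000 mm.
Thin-lens field height W = h·(dₒ − f)/f = 7.41 × (380000 − 37.5)/37.5 ≈ 75080.590 mm = 75.0806 m.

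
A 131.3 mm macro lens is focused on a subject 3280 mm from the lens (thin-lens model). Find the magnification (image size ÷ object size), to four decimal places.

Thin lens: 1/f = 1/dₒ + 1/dᵢ → 1/dᵢ = 1/131.3 − 1/3280 = 0.0073113 mm⁻¹, so dᵢ ≈ 136.7752 mm.
Magnification m = dᵢ/dₒ = 136.7752/3280 ≈ 0.04170.

0.0417×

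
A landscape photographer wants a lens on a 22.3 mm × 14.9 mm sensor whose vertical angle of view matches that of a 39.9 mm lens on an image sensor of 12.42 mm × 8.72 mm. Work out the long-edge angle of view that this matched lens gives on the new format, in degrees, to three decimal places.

18.576°

Equal vertical AOV ⇒ f₂ = f₁ · 14.9/8.72 = 39.9 × 1.70872 ≈ 68.1778 mm.
Long-edge AOV on the new format = 2·arctan(22.3 / (2 × 68.1778)) = 2·arctan(0.16354) ≈ 18.5762°.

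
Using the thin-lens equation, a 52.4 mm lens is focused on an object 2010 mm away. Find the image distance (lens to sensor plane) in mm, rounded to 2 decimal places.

53.80 mm

1/dᵢ = 1/f − 1/dₒ = 1/52.4 − 1/2010 = 0.0185865 mm⁻¹.
dᵢ = 1/0.0185865 ≈ 53.8026 mm.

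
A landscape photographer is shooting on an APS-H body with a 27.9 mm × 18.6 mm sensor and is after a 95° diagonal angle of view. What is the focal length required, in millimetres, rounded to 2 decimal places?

Sensor diagonal = √(27.9² + 18.6²) = √1124.3700 ≈ 33.5316 mm.
From α = 2·arctan(d/2f) we get f = d / (2·tan(α/2)).
With d = 33.5316 mm and α/2 = 47.5°, tan(α/2) ≈ 1.09131, so f ≈ 33.5316 / 2.18262 ≈ 15.3630 mm.

15.36 mm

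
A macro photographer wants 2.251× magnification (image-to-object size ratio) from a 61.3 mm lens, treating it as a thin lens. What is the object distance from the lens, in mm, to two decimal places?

With m = dᵢ/dₒ and 1/f = 1/dₒ + 1/dᵢ, substituting dᵢ = m·dₒ gives 1/f = (1 + 1/m)/dₒ, hence dₒ = f·(1 + 1/m).
dₒ = 61.3 × (1 + 1/2.251) = 61.3 × 1.44425 ≈ 88.532 mm.

88.53 mm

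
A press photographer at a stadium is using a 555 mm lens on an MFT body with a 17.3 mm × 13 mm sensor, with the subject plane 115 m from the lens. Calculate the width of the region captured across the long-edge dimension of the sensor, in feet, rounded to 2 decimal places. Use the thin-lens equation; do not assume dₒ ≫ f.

11.70 ft

dₒ: 115 m = 115000 mm.
Similar triangles through the lens centre give W/dₒ = w/dᵢ; with 1/f = 1/dₒ + 1/dᵢ this gives W = w·(dₒ − f)/f.
W = 17.3 mm × (115000 − 555) / 555 = 17.3 × 206.2072 ≈ 3567.385 mm = 3567.385/304.8 ft = 11.704 ft.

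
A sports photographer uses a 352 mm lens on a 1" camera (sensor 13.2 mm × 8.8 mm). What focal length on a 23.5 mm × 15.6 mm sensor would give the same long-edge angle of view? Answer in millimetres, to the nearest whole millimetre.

627 mm

Equal angle of view means equal width/f ratio, so f₂ = f₁ · (width₂/width₁) = 352 × 23.5/13.2.
f₂ = 352 × 1.78030 ≈ 626.667 mm.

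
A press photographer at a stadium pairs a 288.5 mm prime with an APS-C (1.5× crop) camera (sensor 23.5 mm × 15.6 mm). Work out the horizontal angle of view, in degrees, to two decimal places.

4.66°

Angle of view α = 2·arctan(w/2f) with w = 23.5 mm and f = 288.5 mm.
w/2f = 0.04073; arctan(0.04073) ≈ 2.3322°, so α ≈ 4.6645°.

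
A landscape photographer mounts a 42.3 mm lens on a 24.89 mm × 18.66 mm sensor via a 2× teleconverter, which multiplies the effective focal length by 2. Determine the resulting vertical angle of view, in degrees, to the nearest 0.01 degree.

12.59°

Effective focal length f = 42.3 × 2 = 84.6 mm.
α = 2·arctan(18.66 / (2 × 84.6)) = 2·arctan(0.11028) ≈ 12.5867°.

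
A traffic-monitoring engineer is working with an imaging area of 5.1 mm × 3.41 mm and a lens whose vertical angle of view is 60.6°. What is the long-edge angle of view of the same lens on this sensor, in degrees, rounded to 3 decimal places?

From the vertical AOV: f = 3.41 / (2·tan(30.3°)) = 3.41 / 1.16871 ≈ 2.9178 mm.
Long-edge AOV = 2·arctan(5.1 / (2 × 2.9178)) = 2·arctan(0.87396) ≈ 82.3042°.

82.304°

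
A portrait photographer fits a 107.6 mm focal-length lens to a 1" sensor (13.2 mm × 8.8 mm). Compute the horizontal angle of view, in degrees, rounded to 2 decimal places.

Angle of view α = 2·arctan(w/2f) with w = 13.2 mm and f = 107.6 mm.
w/2f = 0.06134; arctan(0.06134) ≈ 3.5100°, so α ≈ 7.0201°.

7.02°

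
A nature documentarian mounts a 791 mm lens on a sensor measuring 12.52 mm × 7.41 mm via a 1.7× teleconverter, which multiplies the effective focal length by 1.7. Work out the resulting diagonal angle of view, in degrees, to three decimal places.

0.620°

Effective focal length f = 791 × 1.7 = 1344.7 mm.
Sensor diagonal = √(12.52² + 7.41²) = √211.6585 ≈ 14.5485 mm.
α = 2·arctan(14.548 / (2 × 1344.7)) = 2·arctan(0.00541) ≈ 0.6199°.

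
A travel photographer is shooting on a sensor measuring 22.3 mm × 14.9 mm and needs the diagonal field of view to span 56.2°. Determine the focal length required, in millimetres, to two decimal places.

Sensor diagonal = √(22.3² + 14.9²) = √719.3000 ≈ 26.8198 mm.
From α = 2·arctan(d/2f) we get f = d / (2·tan(α/2)).
With d = 26.8198 mm and α/2 = 28.1°, tan(α/2) ≈ 0.53395, so f ≈ 26.8198 / 1.06790 ≈ 25.1145 mm.

25.11 mm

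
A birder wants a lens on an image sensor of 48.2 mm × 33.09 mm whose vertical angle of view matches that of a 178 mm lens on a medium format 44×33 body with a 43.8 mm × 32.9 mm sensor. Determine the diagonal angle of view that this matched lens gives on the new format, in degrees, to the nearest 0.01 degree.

18.55°

Equal vertical AOV ⇒ f₂ = f₁ · 33.09/32.9 = 178 × 1.00578 ≈ 179.0280 mm.
Sensor diagonal = √(48.2² + 33.09²) = √3418.1881 ≈ 58.4653 mm.
Diagonal AOV on the new format = 2·arctan(58.4653 / (2 × 179.0280)) = 2·arctan(0.16329) ≈ 18.5474°.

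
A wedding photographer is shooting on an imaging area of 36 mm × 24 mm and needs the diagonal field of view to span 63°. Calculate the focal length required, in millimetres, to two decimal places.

Sensor diagonal = √(36² + 24²) = √1872.0000 ≈ 43.2666 mm.
From α = 2·arctan(d/2f) we get f = d / (2·tan(α/2)).
With d = 43.2666 mm and α/2 = 31.5°, tan(α/2) ≈ 0.61280, so f ≈ 43.2666 / 1.22560 ≈ 35.3023 mm.

35.30 mm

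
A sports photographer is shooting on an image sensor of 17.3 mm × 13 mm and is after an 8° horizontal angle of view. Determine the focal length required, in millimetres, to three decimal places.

123.701 mm

From α = 2·arctan(w/2f) we get f = w / (2·tan(α/2)).
With w = 17.3 mm and α/2 = 4°, tan(α/2) ≈ 0.06993, so f ≈ 17.3 / 0.13985 ≈ 123.7008 mm.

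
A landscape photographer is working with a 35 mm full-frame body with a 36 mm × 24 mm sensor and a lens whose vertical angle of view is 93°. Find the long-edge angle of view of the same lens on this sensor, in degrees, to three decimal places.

From the vertical AOV: f = 24 / (2·tan(46.5°)) = 24 / 2.10756 ≈ 11.3876 mm.
Long-edge AOV = 2·arctan(36 / (2 × 11.3876)) = 2·arctan(1.58067) ≈ 115.3616°.

115.362°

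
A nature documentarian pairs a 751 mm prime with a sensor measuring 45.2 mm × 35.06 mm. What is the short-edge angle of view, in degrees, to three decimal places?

2.674°

Angle of view α = 2·arctan(h/2f) with h = 35.06 mm and f = 751 mm.
h/2f = 0.02334; arctan(0.02334) ≈ 1.3372°, so α ≈ 2.6743°.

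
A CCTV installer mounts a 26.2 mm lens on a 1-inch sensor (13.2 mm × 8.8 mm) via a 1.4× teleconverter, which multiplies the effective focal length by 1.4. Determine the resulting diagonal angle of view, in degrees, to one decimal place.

24.4°

Effective focal length f = 26.2 × 1.4 = 36.68 mm.
Sensor diagonal = √(13.2² + 8.8²) = √251.6800 ≈ 15.8644 mm.
α = 2·arctan(15.864 / (2 × 36.68)) = 2·arctan(0.21625) ≈ 24.4051°.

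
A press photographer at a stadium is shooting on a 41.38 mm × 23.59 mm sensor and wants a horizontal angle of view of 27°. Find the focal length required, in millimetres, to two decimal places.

86.18 mm

From α = 2·arctan(w/2f) we get f = w / (2·tan(α/2)).
With w = 41.38 mm and α/2 = 13.5°, tan(α/2) ≈ 0.24008, so f ≈ 41.38 / 0.48016 ≈ 86.1801 mm.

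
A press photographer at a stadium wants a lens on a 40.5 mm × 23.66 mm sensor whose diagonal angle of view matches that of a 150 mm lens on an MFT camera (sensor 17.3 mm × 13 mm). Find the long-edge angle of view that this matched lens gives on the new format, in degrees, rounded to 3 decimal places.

7.128°

Sensor diagonal = √(17.3² + 13²) = √468.2900 ≈ 21.6400 mm.
Sensor diagonal = √(40.5² + 23.66²) = √2200.0456 ≈ 46.9046 mm.
Equal diagonal AOV ⇒ f₂ = f₁ · 46.9046/21.6400 = 150 × 2.16750 ≈ 325.1245 mm.
Long-edge AOV on the new format = 2·arctan(40.5 / (2 × 325.1245)) = 2·arctan(0.06228) ≈ 7.1280°.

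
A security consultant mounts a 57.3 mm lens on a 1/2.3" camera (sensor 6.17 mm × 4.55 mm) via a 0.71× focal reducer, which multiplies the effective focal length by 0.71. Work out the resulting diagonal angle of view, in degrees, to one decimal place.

10.8°

Effective focal length f = 57.3 × 0.71 = 40.683 mm.
Sensor diagonal = √(6.17² + 4.55²) = √58.7714 ≈ 7.6663 mm.
α = 2·arctan(7.666 / (2 × 40.683)) = 2·arctan(0.09422) ≈ 10.7650°.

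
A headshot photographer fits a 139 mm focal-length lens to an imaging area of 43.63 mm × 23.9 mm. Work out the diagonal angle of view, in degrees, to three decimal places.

20.291°

Sensor diagonal = √(43.63² + 23.9²) = √2474.7869 ≈ 49.7472 mm.
Angle of view α = 2·arctan(d/2f) with d = 49.7472 mm and f = 139 mm.
d/2f = 0.17895; arctan(0.17895) ≈ 10.1455°, so α ≈ 20.2910°.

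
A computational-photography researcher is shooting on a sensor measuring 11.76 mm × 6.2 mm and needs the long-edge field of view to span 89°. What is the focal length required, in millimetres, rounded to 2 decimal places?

5.98 mm

From α = 2·arctan(w/2f) we get f = w / (2·tan(α/2)).
With w = 11.76 mm and α/2 = 44.5°, tan(α/2) ≈ 0.98270, so f ≈ 11.76 / 1.96539 ≈ 5.9835 mm.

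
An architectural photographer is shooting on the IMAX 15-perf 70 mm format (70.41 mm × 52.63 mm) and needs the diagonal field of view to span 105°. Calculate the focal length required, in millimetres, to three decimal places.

Sensor diagonal = √(70.41² + 52.63²) = √7727.4850 ≈ 87.9061 mm.
From α = 2·arctan(d/2f) we get f = d / (2·tan(α/2)).
With d = 87.9061 mm and α/2 = 52.5°, tan(α/2) ≈ 1.30323, so f ≈ 87.9061 / 2.60645 ≈ 33.7264 mm.

33.726 mm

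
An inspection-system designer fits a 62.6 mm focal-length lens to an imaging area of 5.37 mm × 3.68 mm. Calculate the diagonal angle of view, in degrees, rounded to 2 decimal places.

Sensor diagonal = √(5.37² + 3.68²) = √42.3793 ≈ 6.5099 mm.
Angle of view α = 2·arctan(d/2f) with d = 6.5099 mm and f = 62.6 mm.
d/2f = 0.05200; arctan(0.05200) ≈ 2.9765°, so α ≈ 5.9530°.

5.95°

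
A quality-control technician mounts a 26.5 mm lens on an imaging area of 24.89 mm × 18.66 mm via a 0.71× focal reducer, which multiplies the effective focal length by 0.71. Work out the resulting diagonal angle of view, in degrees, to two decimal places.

79.16°

Effective focal length f = 26.5 × 0.71 = 18.815 mm.
Sensor diagonal = √(24.89² + 18.66²) = √967.7077 ≈ 31.1080 mm.
α = 2·arctan(31.108 / (2 × 18.815)) = 2·arctan(0.82668) ≈ 79.1598°.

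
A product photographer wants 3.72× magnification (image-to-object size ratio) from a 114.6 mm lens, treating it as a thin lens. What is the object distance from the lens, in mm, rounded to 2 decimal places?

With m = dᵢ/dₒ and 1/f = 1/dₒ + 1/dᵢ, substituting dᵢ = m·dₒ gives 1/f = (1 + 1/m)/dₒ, hence dₒ = f·(1 + 1/m).
dₒ = 114.6 × (1 + 1/3.72) = 114.6 × 1.26882 ≈ 145.406 mm.

145.41 mm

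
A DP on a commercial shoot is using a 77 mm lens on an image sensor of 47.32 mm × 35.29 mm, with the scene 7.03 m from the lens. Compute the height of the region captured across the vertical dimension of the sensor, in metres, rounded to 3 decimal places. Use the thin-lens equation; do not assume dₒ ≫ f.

3.187 m

dₒ: 7.03 m = 7030 mm.
Similar triangles through the lens centre give W/dₒ = h/dᵢ; with 1/f = 1/dₒ + 1/dᵢ this gives W = h·(dₒ − f)/f.
W = 35.29 mm × (7030 − 77) / 77 = 35.29 × 90.2987 ≈ 3186.641 mm = 3.18664 m.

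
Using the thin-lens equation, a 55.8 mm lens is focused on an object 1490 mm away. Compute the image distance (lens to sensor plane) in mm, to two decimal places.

1/dᵢ = 1/f − 1/dₒ = 1/55.8 − 1/1490 = 0.0172500 mm⁻¹.
dᵢ = 1/0.0172500 ≈ 57.9710 mm.

57.97 mm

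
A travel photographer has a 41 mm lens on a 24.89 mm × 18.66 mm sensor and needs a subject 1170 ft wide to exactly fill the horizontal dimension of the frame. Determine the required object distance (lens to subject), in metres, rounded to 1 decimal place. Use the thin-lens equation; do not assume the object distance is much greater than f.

587.5 m

W: 1170 ft × 304.8 mm/ft = 356615.99 mm.
Magnification m = w/W = dᵢ/dₒ; combined with 1/f = 1/dₒ + 1/dᵢ this gives dₒ = f·(1 + W/w).
dₒ = 41 mm × (1 + 356616/24.89) = 41 × 14328.6813 ≈ 587475.935 mm = 587.476 m.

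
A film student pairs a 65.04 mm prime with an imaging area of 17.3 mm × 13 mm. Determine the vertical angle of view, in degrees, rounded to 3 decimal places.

11.414°

Angle of view α = 2·arctan(h/2f) with h = 13 mm and f = 65.04 mm.
h/2f = 0.09994; arctan(0.09994) ≈ 5.7071°, so α ≈ 11.4142°.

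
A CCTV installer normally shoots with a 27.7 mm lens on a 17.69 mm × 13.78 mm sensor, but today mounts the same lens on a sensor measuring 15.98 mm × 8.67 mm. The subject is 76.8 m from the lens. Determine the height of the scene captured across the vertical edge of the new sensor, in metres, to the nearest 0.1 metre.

24.0 m

The focal length stays 27.7 mm; the relevant sensor dimension is now h = 8.67 mm. Object distance dₒ = 76.8 m = 76800 mm.
Thin-lens field height W = h·(dₒ − f)/f = 8.67 × (76800 − 27.7)/27.7 ≈ 24029.453 mm = 24.0295 m.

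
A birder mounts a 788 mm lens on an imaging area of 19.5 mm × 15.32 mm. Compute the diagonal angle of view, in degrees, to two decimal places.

1.80°

Sensor diagonal = √(19.5² + 15.32²) = √614.9524 ≈ 24.7982 mm.
Angle of view α = 2·arctan(d/2f) with d = 24.7982 mm and f = 788 mm.
d/2f = 0.01573; arctan(0.01573) ≈ 0.9015°, so α ≈ 1.8029°.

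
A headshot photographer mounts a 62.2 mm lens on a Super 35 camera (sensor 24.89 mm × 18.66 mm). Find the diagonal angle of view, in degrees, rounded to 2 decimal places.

Sensor diagonal = √(24.89² + 18.66²) = √967.7077 ≈ 31.1080 mm.
Angle of view α = 2·arctan(d/2f) with d = 31.1080 mm and f = 62.2 mm.
d/2f = 0.25006; arctan(0.25006) ≈ 14.0397°, so α ≈ 28.0794°.

28.08°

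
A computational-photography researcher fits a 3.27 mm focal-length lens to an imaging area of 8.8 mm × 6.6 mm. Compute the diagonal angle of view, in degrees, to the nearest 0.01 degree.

Sensor diagonal = √(8.8² + 6.6²) = √121.0000 ≈ 11.0000 mm.
Angle of view α = 2·arctan(d/2f) with d = 11.0000 mm and f = 3.27 mm.
d/2f = 1.68196; arctan(1.68196) ≈ 59.2666°, so α ≈ 118.5332°.

118.53°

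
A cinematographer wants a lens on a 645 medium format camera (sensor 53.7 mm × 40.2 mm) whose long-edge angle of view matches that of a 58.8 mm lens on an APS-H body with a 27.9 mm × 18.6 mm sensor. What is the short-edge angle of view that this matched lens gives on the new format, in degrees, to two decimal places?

20.14°

Equal long-edge AOV ⇒ f₂ = f₁ · 53.7/27.9 = 58.8 × 1.92473 ≈ 113.1742 mm.
Short-edge AOV on the new format = 2·arctan(40.2 / (2 × 113.1742)) = 2·arctan(0.17760) ≈ 20.1417°.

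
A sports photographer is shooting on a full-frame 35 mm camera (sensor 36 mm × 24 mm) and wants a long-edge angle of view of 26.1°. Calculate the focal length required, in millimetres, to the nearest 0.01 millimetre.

From α = 2·arctan(w/2f) we get f = w / (2·tan(α/2)).
With w = 36 mm and α/2 = 13.05°, tan(α/2) ≈ 0.23179, so f ≈ 36 / 0.46358 ≈ 77.6573 mm.

77.66 mm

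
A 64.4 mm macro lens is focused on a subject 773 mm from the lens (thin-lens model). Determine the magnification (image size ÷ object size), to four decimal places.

0.0909×

Thin lens: 1/f = 1/dₒ + 1/dᵢ → 1/dᵢ = 1/64.4 − 1/773 = 0.0142343 mm⁻¹, so dᵢ ≈ 70.2529 mm.
Magnification m = dᵢ/dₒ = 70.2529/773 ≈ 0.09088.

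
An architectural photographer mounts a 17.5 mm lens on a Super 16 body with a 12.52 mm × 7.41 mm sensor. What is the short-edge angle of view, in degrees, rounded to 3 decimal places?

Angle of view α = 2·arctan(h/2f) with h = 7.41 mm and f = 17.5 mm.
h/2f = 0.21171; arctan(0.21171) ≈ 11.9538°, so α ≈ 23.9076°.

23.908°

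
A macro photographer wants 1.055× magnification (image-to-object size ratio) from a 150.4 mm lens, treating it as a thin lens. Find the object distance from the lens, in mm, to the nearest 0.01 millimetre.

With m = dᵢ/dₒ and 1/f = 1/dₒ + 1/dᵢ, substituting dᵢ = m·dₒ gives 1/f = (1 + 1/m)/dₒ, hence dₒ = f·(1 + 1/m).
dₒ = 150.4 × (1 + 1/1.055) = 150.4 × 1.94787 ≈ 292.959 mm.

292.96 mm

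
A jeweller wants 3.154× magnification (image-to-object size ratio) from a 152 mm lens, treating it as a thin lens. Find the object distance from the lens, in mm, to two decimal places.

200.19 mm

With m = dᵢ/dₒ and 1/f = 1/dₒ + 1/dᵢ, substituting dᵢ = m·dₒ gives 1/f = (1 + 1/m)/dₒ, hence dₒ = f·(1 + 1/m).
dₒ = 152 × (1 + 1/3.154) = 152 × 1.31706 ≈ 200.193 mm.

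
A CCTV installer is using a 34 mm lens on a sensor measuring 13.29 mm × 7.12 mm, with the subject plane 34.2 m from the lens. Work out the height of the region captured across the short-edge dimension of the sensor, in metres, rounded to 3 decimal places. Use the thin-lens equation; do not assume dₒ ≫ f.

7.155 m

dₒ: 34.2 m = 34200 mm.
Similar triangles through the lens centre give W/dₒ = h/dᵢ; with 1/f = 1/dₒ + 1/dᵢ this gives W = h·(dₒ − f)/f.
W = 7.12 mm × (34200 − 34) / 34 = 7.12 × 1004.8824 ≈ 7154.762 mm = 7.15476 m.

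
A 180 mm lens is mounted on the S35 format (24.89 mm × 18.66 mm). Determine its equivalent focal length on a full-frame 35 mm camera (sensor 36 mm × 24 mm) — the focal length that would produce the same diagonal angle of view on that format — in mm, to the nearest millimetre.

250 mm

Sensor diagonal = √(24.89² + 18.66²) = √967.7077 ≈ 31.1080 mm.
Sensor diagonal = √(36² + 24²) = √1872.0000 ≈ 43.2666 mm.
Equal angle of view means equal diagonal/f ratio, so f₂ = f₁ · (diagonal₂/diagonal₁) = 180 × 43.2666/31.1080.
f₂ = 180 × 1.39085 ≈ 250.353 mm.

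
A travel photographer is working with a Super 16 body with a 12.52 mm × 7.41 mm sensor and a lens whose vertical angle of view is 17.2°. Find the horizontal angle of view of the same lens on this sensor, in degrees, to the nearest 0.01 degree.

From the vertical AOV: f = 7.41 / (2·tan(8.6°)) = 7.41 / 0.30247 ≈ 24.4982 mm.
Horizontal AOV = 2·arctan(12.52 / (2 × 24.4982)) = 2·arctan(0.25553) ≈ 28.6680°.

28.67°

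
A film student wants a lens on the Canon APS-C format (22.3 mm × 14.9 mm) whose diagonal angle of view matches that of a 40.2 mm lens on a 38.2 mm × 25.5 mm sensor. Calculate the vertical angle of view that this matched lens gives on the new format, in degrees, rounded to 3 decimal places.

35.216°

Sensor diagonal = √(38.2² + 25.5²) = √2109.4900 ≈ 45.9292 mm.
Sensor diagonal = √(22.3² + 14.9²) = √719.3000 ≈ 26.8198 mm.
Equal diagonal AOV ⇒ f₂ = f₁ · 26.8198/45.9292 = 40.2 × 0.58394 ≈ 23.4743 mm.
Vertical AOV on the new format = 2·arctan(14.9 / (2 × 23.4743)) = 2·arctan(0.31737) ≈ 35.2156°.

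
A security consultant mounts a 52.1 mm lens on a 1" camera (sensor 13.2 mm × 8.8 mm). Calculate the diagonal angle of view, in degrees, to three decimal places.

17.314°

Sensor diagonal = √(13.2² + 8.8²) = √251.6800 ≈ 15.8644 mm.
Angle of view α = 2·arctan(d/2f) with d = 15.8644 mm and f = 52.1 mm.
d/2f = 0.15225; arctan(0.15225) ≈ 8.6568°, so α ≈ 17.3136°.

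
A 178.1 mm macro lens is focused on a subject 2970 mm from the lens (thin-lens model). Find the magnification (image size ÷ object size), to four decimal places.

0.0638×

Thin lens: 1/f = 1/dₒ + 1/dᵢ → 1/dᵢ = 1/178.1 − 1/2970 = 0.0052781 mm⁻¹, so dᵢ ≈ 189.4613 mm.
Magnification m = dᵢ/dₒ = 189.4613/2970 ≈ 0.06379.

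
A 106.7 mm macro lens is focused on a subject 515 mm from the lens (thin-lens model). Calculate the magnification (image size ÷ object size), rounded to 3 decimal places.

Thin lens: 1/f = 1/dₒ + 1/dᵢ → 1/dᵢ = 1/106.7 − 1/515 = 0.0074303 mm⁻¹, so dᵢ ≈ 134.5836 mm.
Magnification m = dᵢ/dₒ = 134.5836/515 ≈ 0.26133.

0.261×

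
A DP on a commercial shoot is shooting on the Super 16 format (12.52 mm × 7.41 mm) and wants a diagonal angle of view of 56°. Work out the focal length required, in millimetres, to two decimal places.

Sensor diagonal = √(12.52² + 7.41²) = √211.6585 ≈ 14.5485 mm.
From α = 2·arctan(d/2f) we get f = d / (2·tan(α/2)).
With d = 14.5485 mm and α/2 = 28°, tan(α/2) ≈ 0.53171, so f ≈ 14.5485 / 1.06342 ≈ 13.6809 mm.

13.68 mm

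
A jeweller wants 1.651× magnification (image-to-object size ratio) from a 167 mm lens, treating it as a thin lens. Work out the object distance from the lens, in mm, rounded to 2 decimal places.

With m = dᵢ/dₒ and 1/f = 1/dₒ + 1/dᵢ, substituting dᵢ = m·dₒ gives 1/f = (1 + 1/m)/dₒ, hence dₒ = f·(1 + 1/m).
dₒ = 167 × (1 + 1/1.651) = 167 × 1.60569 ≈ 268.151 mm.

268.15 mm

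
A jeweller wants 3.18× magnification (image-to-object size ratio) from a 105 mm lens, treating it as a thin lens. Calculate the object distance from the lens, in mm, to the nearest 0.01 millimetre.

138.02 mm

With m = dᵢ/dₒ and 1/f = 1/dₒ + 1/dᵢ, substituting dᵢ = m·dₒ gives 1/f = (1 + 1/m)/dₒ, hence dₒ = f·(1 + 1/m).
dₒ = 105 × (1 + 1/3.18) = 105 × 1.31447 ≈ 138.019 mm.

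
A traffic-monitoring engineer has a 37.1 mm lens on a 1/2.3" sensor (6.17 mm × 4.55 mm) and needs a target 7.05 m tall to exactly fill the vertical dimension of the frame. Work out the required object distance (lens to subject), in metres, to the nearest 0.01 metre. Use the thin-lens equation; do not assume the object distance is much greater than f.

W: 7.05 m = 7050 mm.
Magnification m = h/W = dᵢ/dₒ; combined with 1/f = 1/dₒ + 1/dᵢ this gives dₒ = f·(1 + W/h).
dₒ = 37.1 mm × (1 + 7050/4.55) = 37.1 × 1550.4505 ≈ 57521.715 mm = 57.5217 m.

57.52 m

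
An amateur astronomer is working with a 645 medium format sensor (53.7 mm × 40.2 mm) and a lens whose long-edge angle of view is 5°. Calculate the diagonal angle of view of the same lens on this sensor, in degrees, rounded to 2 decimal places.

6.24°

From the long-edge AOV: f = 53.7 / (2·tan(2.5°)) = 53.7 / 0.08732 ≈ 614.9661 mm.
Sensor diagonal = √(53.7² + 40.2²) = √4499.7300 ≈ 67.0800 mm.
Diagonal AOV = 2·arctan(67.0800 / (2 × 614.9661)) = 2·arctan(0.05454) ≈ 6.2436°.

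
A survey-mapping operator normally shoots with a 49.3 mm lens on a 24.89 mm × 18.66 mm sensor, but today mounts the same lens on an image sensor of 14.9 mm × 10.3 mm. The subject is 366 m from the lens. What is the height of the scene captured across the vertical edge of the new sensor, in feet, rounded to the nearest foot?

251 ft

The focal length stays 49.3 mm; the relevant sensor dimension is now h = 10.3 mm. Object distance dₒ = 366 m = 366000 mm.
Thin-lens field height W = h·(dₒ − f)/f = 10.3 × (366000 − 49.3)/49.3 ≈ 76456.231 mm = 76456.231/304.8 ft = 250.841 ft.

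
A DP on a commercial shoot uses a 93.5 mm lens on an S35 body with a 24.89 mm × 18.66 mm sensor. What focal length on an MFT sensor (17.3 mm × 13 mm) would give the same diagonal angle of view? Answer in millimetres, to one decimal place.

Sensor diagonal = √(24.89² + 18.66²) = √967.7077 ≈ 31.1080 mm.
Sensor diagonal = √(17.3² + 13²) = √468.2900 ≈ 21.6400 mm.
Equal angle of view means equal diagonal/f ratio, so f₂ = f₁ · (diagonal₂/diagonal₁) = 93.5 × 21.6400/31.1080.
f₂ = 93.5 × 0.69564 ≈ 65.042 mm.

65.0 mm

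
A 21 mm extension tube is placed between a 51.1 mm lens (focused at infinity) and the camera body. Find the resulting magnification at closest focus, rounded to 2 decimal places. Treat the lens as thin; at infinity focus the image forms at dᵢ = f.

0.41×

The tube moves the image plane from f to f + e, so dᵢ = 51.1 + 21 = 72.1 mm. Focus is achieved when 1/f = 1/dₒ + 1/dᵢ, giving dₒ = 1/(1/f − 1/(f+e)).
Magnification m = dᵢ/dₒ = (f+e)·(1/f − 1/(f+e)) = e/f = 21/51.1 ≈ 0.4110.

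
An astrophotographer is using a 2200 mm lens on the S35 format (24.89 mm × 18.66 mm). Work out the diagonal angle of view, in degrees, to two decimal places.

0.81°

Sensor diagonal = √(24.89² + 18.66²) = √967.7077 ≈ 31.1080 mm.
Angle of view α = 2·arctan(d/2f) with d = 31.1080 mm and f = 2200 mm.
d/2f = 0.00707; arctan(0.00707) ≈ 0.4051°, so α ≈ 0.8101°.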